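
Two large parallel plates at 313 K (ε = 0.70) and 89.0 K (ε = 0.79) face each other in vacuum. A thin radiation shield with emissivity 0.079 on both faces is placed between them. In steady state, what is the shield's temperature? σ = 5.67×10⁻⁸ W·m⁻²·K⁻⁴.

T_s ≈ 263 K

In steady state the net flux on the hot side equals that on the cold side.
σ(T₁⁴−T_s⁴)/D₁ = σ(T_s⁴−T₂⁴)/D₂, with D₁ = 1/ε₁+1/ε_s−1 = 13.09, D₂ = 1/ε_s+1/ε₂−1 = 12.92.
Solve for T_s⁴: T_s⁴ = (D₂·T₁⁴ + D₁·T₂⁴)/(D₁+D₂) = 4.801×10⁹ K⁴.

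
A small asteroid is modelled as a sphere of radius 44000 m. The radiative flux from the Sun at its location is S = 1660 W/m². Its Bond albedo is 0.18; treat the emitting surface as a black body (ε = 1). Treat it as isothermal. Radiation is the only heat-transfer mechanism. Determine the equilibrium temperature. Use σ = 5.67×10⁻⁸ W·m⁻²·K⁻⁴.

At equilibrium, absorbed power = emitted power.
Absorbing cross-section = πr² = 6.082×10⁹ m²; emitting surface = 4πr² = 2.433×10¹⁰ m² (ratio 4).
(1−a)S·A_cross = εσ·A_surf·T⁴  ⇒  T⁴ = (1−a)S/(4σ).
T⁴ = 0.820·1660/(4·5.67×10⁻⁸) = 6.002×10⁹ K⁴.
T = (6.002×10⁹)^(1/4).

T ≈ 278 K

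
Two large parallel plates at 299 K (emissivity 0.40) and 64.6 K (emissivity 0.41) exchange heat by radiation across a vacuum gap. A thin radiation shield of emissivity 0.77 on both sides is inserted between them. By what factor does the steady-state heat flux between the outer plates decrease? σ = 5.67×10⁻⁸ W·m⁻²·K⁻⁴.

Without shield: q₀ = σΔ(T⁴)/(1/ε₁+1/ε₂−1) with denominator 3.939.
With shield the two gaps are in series; the resistances add: (1/ε₁+1/ε_s−1)+(1/ε_s+1/ε₂−1) = 2.799+2.738 = 5.536.
Heat-flux ratio q₀/q = 5.536/3.939.

factor ≈ 1.41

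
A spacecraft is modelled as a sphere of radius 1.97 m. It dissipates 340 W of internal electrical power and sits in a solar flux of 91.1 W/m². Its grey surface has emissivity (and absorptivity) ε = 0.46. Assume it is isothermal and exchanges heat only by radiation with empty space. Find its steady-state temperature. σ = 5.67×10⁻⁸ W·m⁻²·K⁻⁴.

T ≈ 161 K

At steady state, absorbed solar power + internal power = radiated power.
Absorbed: α·S·A_cross = 0.46·91.1·12.19 = 510.9 W (cross-section πr²).
Total input = 510.9 + 340 = 850.9 W.
Radiated: εσ·A_surf·T⁴ with A_surf = 4πr² = 48.77 m².
T⁴ = 850.9/(0.46·5.67×10⁻⁸·48.77) = 6.690×10⁸ K⁴.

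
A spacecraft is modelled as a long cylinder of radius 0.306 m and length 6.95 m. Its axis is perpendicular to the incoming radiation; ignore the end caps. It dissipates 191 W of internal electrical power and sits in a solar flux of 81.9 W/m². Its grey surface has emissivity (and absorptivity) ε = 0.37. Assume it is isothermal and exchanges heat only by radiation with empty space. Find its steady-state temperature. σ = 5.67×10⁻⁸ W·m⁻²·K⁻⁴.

T ≈ 184 K

At steady state, absorbed solar power + internal power = radiated power.
Absorbed: α·S·A_cross = 0.37·81.9·4.253 = 128.9 W (cross-section 2rL).
Total input = 128.9 + 191 = 319.9 W.
Radiated: εσ·A_surf·T⁴ with A_surf = 2πrL = 13.36 m².
T⁴ = 319.9/(0.37·5.67×10⁻⁸·13.36) = 1.141×10⁹ K⁴.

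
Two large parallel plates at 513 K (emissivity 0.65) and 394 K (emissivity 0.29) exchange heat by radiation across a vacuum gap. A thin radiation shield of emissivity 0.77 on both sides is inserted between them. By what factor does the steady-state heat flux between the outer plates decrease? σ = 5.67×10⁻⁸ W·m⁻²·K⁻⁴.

factor ≈ 1.40

Without shield: q₀ = σΔ(T⁴)/(1/ε₁+1/ε₂−1) with denominator 3.987.
With shield the two gaps are in series; the resistances add: (1/ε₁+1/ε_s−1)+(1/ε_s+1/ε₂−1) = 1.837+3.747 = 5.584.
Heat-flux ratio q₀/q = 5.584/3.987.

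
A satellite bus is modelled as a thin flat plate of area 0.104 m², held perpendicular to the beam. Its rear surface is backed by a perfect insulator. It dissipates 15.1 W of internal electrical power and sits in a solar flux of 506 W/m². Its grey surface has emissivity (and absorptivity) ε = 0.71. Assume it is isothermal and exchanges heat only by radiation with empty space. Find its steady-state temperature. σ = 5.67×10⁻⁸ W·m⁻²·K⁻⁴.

T ≈ 335 K

At steady state, absorbed solar power + internal power = radiated power.
Absorbed: α·S·A_cross = 0.71·506·0.1040 = 37.36 W (cross-section A).
Total input = 37.36 + 15.1 = 52.46 W.
Radiated: εσ·A_surf·T⁴ with A_surf = A = 0.1040 m².
T⁴ = 52.46/(0.71·5.67×10⁻⁸·0.1040) = 1.253×10¹⁰ K⁴.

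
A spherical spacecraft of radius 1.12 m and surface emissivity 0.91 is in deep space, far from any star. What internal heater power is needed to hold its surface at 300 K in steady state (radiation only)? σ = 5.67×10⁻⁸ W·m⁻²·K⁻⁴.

P ≈ 6590 W

P = εσ·4πr²·T⁴.
4πr² = 15.76 m²; T⁴ = 8.100×10⁹ K⁴.
P = 0.91·5.67×10⁻⁸·15.76·8.100×10⁹.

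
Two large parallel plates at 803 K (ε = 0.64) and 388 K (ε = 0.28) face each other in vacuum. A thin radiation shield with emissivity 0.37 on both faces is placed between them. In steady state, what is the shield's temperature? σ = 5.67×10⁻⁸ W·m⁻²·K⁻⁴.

In steady state the net flux on the hot side equals that on the cold side.
σ(T₁⁴−T_s⁴)/D₁ = σ(T_s⁴−T₂⁴)/D₂, with D₁ = 1/ε₁+1/ε_s−1 = 3.265, D₂ = 1/ε_s+1/ε₂−1 = 5.274.
Solve for T_s⁴: T_s⁴ = (D₂·T₁⁴ + D₁·T₂⁴)/(D₁+D₂) = 2.655×10¹¹ K⁴.

T_s ≈ 718 K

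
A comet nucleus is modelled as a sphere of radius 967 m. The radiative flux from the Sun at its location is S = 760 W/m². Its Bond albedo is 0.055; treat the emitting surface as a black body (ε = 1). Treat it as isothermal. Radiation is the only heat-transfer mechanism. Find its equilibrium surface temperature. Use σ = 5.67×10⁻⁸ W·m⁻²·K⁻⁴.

T ≈ 237 K

At equilibrium, absorbed power = emitted power.
Absorbing cross-section = πr² = 2.938×10⁶ m²; emitting surface = 4πr² = 1.175×10⁷ m² (ratio 4).
(1−a)S·A_cross = εσ·A_surf·T⁴  ⇒  T⁴ = (1−a)S/(4σ).
T⁴ = 0.945·760/(4·5.67×10⁻⁸) = 3.167×10⁹ K⁴.
T = (3.167×10⁹)^(1/4).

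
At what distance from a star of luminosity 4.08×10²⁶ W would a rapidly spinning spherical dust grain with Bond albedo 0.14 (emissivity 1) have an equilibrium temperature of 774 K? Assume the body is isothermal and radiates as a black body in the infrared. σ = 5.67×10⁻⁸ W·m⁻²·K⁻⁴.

For an isothermal black-emitting sphere, (1−a)S·πr² = σ·4πr²·T⁴ ⇒ S = 4σT⁴/(1−a).
S = 4·5.67×10⁻⁸·(774)⁴/0.860 = 94650 W/m².
Flux falls as S = L/(4πd²), so d = √(L/(4πS)) = √(4.08×10²⁶/(4π·94650)).

d ≈ 1.85×10¹⁰ m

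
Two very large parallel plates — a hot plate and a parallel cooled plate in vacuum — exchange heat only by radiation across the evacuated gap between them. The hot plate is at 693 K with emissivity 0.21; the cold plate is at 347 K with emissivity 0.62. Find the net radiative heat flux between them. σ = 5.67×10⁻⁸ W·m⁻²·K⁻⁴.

For two infinite grey parallel plates, q = σ(T₁⁴ − T₂⁴)/(1/ε₁ + 1/ε₂ − 1).
T₁⁴ − T₂⁴ = 2.306×10¹¹ − 1.450×10¹⁰ = 2.161×10¹¹ K⁴.
1/ε₁ + 1/ε₂ − 1 = 4.762 + 1.613 − 1 = 5.375.
q = 5.67×10⁻⁸ × 2.161×10¹¹ / 5.375.

q ≈ 2280 W/m²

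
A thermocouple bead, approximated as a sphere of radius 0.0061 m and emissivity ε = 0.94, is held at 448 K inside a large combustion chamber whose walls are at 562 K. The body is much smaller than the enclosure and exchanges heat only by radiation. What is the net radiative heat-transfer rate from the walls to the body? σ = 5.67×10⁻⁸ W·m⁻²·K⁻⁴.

P_net ≈ 1.48 W

For a small grey body in a large enclosure: P_net = εσA(T_body⁴ − T_wall⁴).
A = 4πr² = 4.676×10⁻⁴ m²; T_body⁴ − T_wall⁴ = 4.028×10¹⁰ − 9.976×10¹⁰ = -5.948×10¹⁰ K⁴.
|P_net| = 0.94·5.67×10⁻⁸·4.676×10⁻⁴·5.948×10¹⁰.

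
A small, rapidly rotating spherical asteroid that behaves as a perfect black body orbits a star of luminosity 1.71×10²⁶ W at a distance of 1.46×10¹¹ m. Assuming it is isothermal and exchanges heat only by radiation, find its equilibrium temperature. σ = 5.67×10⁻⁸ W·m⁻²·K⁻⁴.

T ≈ 230 K

First find the stellar flux at distance d: S = L/(4πd²) = 1.71×10²⁶/(4π·(1.46×10¹¹)²) = 638.4 W/m².
For an isothermal sphere, absorbed (1−a)S·πr² = emitted σ·4πr²·T⁴, so T⁴ = (1−a)S/(4σ).
T⁴ = 1.00·638.4/(4·5.67×10⁻⁸) = 2.815×10⁹ K⁴.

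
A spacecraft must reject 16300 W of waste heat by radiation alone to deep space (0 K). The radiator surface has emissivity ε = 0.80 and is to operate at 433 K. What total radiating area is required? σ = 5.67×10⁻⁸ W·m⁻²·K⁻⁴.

P = εσA T⁴ ⇒ A = P/(εσT⁴).
T⁴ = 3.515×10¹⁰ K⁴.
A = 16300/(0.80 × 5.67×10⁻⁸ × 3.515×10¹⁰).

A ≈ 10.2 m²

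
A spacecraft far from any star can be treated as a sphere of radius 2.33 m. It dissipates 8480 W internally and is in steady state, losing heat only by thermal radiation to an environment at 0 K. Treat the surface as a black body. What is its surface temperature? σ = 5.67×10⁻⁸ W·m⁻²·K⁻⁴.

T ≈ 216 K

Steady state: internal power = radiated power, P = εσA T⁴.
Radiating area A = 4πr² = 68.22 m².
T⁴ = P/(εσA) = 8480/(1.0·5.67×10⁻⁸·68.22) = 2.192×10⁹ K⁴.
T = (2.192×10⁹)^(1/4).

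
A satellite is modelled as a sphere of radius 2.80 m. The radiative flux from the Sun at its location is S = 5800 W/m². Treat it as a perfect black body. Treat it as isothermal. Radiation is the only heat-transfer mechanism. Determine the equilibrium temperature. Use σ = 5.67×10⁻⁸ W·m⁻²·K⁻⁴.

T ≈ 400 K

At equilibrium, absorbed power = emitted power.
Absorbing cross-section = πr² = 24.63 m²; emitting surface = 4πr² = 98.52 m² (ratio 4).
S·A_cross = εσ·A_surf·T⁴  ⇒  T⁴ = S/(4σ).
T⁴ = 1.00·5800/(4·5.67×10⁻⁸) = 2.557×10¹⁰ K⁴.
T = (2.557×10¹⁰)^(1/4).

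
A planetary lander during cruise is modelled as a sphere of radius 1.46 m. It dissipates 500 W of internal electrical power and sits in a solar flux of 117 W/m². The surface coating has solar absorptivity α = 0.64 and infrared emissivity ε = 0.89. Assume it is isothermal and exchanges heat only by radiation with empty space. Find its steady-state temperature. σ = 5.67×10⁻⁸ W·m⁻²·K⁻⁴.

At steady state, absorbed solar power + internal power = radiated power.
Absorbed: α·S·A_cross = 0.64·117·6.697 = 501.4 W (cross-section πr²).
Total input = 501.4 + 500 = 1001 W.
Radiated: εσ·A_surf·T⁴ with A_surf = 4πr² = 26.79 m².
T⁴ = 1001/(0.89·5.67×10⁻⁸·26.79) = 7.409×10⁸ K⁴.

T ≈ 165 K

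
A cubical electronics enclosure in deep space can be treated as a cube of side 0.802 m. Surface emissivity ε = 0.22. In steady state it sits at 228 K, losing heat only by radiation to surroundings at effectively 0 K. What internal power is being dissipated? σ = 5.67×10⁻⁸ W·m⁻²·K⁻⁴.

Steady state: P = εσA T⁴.
A = 6L² = 3.859 m²; T⁴ = (228)⁴ = 2.702×10⁹ K⁴.
P = 0.22 × 5.67×10⁻⁸ × 3.859 × 2.702×10⁹.

P ≈ 130 W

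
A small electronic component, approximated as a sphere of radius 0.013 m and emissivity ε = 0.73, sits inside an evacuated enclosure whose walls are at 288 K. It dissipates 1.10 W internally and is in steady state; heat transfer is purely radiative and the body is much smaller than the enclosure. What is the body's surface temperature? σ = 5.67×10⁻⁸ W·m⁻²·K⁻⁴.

T ≈ 373 K

For a small grey body in a large enclosure, net radiated power = εσA(T⁴ − T_w⁴).
Steady state: P = εσA(T⁴ − T_w⁴) with A = 4πr² = 0.002124 m².
T⁴ = P/(εσA) + T_w⁴ = 1.10/(0.73·5.67×10⁻⁸·0.002124) + (288)⁴
    = 1.251×10¹⁰ + 6.880×10⁹ = 1.939×10¹⁰ K⁴.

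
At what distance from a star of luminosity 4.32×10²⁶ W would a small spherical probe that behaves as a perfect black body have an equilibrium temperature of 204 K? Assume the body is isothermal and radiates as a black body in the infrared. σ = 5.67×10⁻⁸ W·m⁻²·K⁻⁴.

d ≈ 2.96×10¹¹ m

For an isothermal black-emitting sphere, (1−a)S·πr² = σ·4πr²·T⁴ ⇒ S = 4σT⁴/(1−a).
S = 4·5.67×10⁻⁸·(204)⁴/1.00 = 392.8 W/m².
Flux falls as S = L/(4πd²), so d = √(L/(4πS)) = √(4.32×10²⁶/(4π·392.8)).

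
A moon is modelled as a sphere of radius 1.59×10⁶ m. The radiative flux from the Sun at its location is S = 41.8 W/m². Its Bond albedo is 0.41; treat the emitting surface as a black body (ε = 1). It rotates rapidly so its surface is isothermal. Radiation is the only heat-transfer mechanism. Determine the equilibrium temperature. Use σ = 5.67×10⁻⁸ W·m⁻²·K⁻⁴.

At equilibrium, absorbed power = emitted power.
Absorbing cross-section = πr² = 7.942×10¹² m²; emitting surface = 4πr² = 3.177×10¹³ m² (ratio 4).
(1−a)S·A_cross = εσ·A_surf·T⁴  ⇒  T⁴ = (1−a)S/(4σ).
T⁴ = 0.590·41.8/(4·5.67×10⁻⁸) = 1.087×10⁸ K⁴.
T = (1.087×10⁸)^(1/4).

T ≈ 102 K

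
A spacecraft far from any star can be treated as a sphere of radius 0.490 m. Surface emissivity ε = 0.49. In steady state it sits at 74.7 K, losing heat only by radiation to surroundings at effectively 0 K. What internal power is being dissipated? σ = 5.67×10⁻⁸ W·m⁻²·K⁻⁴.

P ≈ 2.61 W

Steady state: P = εσA T⁴.
A = 4πr² = 3.017 m²; T⁴ = (74.7)⁴ = 3.114×10⁷ K⁴.
P = 0.49 × 5.67×10⁻⁸ × 3.017 × 3.114×10⁷.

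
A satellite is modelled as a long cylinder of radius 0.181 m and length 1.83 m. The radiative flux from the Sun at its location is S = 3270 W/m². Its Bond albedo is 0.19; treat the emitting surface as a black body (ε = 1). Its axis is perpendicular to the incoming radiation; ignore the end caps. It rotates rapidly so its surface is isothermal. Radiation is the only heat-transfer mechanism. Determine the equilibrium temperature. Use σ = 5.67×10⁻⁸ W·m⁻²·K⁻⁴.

At equilibrium, absorbed power = emitted power.
Absorbing cross-section = 2rL = 0.6625 m²; emitting surface = 2πrL = 2.081 m² (ratio π).
(1−a)S·A_cross = εσ·A_surf·T⁴  ⇒  T⁴ = (1−a)S/(πσ).
T⁴ = 0.810·3270/(π·5.67×10⁻⁸) = 1.487×10¹⁰ K⁴.
T = (1.487×10¹⁰)^(1/4).

T ≈ 349 K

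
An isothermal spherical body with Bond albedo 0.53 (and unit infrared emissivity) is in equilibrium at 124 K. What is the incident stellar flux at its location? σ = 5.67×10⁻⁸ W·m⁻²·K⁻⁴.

S ≈ 114 W/m²

(1−a)S·πr² = σ·4πr²·T⁴ ⇒ S = 4σT⁴/(1−a).
S = 4·5.67×10⁻⁸·2.364×10⁸/0.470.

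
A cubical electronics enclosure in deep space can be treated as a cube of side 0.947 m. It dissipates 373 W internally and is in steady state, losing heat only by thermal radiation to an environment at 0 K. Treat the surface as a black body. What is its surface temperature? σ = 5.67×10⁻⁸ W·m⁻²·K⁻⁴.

Steady state: internal power = radiated power, P = εσA T⁴.
Radiating area A = 6L² = 5.381 m².
T⁴ = P/(εσA) = 373/(1.0·5.67×10⁻⁸·5.381) = 1.223×10⁹ K⁴.
T = (1.223×10⁹)^(1/4).

T ≈ 187 K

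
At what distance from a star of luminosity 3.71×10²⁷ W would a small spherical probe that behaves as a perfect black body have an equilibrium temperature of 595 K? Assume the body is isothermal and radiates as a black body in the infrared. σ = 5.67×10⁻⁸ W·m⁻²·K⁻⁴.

d ≈ 1.02×10¹¹ m

For an isothermal black-emitting sphere, (1−a)S·πr² = σ·4πr²·T⁴ ⇒ S = 4σT⁴/(1−a).
S = 4·5.67×10⁻⁸·(595)⁴/1.00 = 28430 W/m².
Flux falls as S = L/(4πd²), so d = √(L/(4πS)) = √(3.71×10²⁷/(4π·28430)).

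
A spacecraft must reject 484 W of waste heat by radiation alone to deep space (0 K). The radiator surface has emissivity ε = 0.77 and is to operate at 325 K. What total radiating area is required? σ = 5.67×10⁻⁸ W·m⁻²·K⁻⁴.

P = εσA T⁴ ⇒ A = P/(εσT⁴).
T⁴ = 1.116×10¹⁰ K⁴.
A = 484/(0.77 × 5.67×10⁻⁸ × 1.116×10¹⁰).

A ≈ 0.994 m²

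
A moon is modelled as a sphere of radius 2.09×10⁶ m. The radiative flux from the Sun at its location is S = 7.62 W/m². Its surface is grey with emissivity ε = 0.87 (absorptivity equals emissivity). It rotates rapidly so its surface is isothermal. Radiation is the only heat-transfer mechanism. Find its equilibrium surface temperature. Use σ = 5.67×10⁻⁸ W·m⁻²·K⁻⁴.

At equilibrium, absorbed power = emitted power.
Absorbing cross-section = πr² = 1.372×10¹³ m²; emitting surface = 4πr² = 5.489×10¹³ m² (ratio 4).
εS·A_cross = εσ·A_surf·T⁴  ⇒  T⁴ = S/(4σ)   (ε cancels).
T⁴ = 7.62/(4·5.67×10⁻⁸) = 3.360×10⁷ K⁴.
T = (3.360×10⁷)^(1/4).

T ≈ 76.1 K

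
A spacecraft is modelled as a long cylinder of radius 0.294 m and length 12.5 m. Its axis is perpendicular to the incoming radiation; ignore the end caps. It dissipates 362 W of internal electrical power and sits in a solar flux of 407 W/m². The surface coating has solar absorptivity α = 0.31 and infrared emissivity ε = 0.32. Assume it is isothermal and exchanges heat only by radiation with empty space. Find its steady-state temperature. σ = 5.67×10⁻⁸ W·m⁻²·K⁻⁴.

At steady state, absorbed solar power + internal power = radiated power.
Absorbed: α·S·A_cross = 0.31·407·7.350 = 927.3 W (cross-section 2rL).
Total input = 927.3 + 362 = 1289 W.
Radiated: εσ·A_surf·T⁴ with A_surf = 2πrL = 23.09 m².
T⁴ = 1289/(0.32·5.67×10⁻⁸·23.09) = 3.078×10⁹ K⁴.

T ≈ 236 K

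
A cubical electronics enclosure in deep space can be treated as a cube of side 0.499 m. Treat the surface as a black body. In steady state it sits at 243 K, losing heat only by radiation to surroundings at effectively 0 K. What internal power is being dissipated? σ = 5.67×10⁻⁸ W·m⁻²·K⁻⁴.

Steady state: P = εσA T⁴.
A = 6L² = 1.494 m²; T⁴ = (243)⁴ = 3.487×10⁹ K⁴.
P = 1.0 × 5.67×10⁻⁸ × 1.494 × 3.487×10⁹.

P ≈ 295 W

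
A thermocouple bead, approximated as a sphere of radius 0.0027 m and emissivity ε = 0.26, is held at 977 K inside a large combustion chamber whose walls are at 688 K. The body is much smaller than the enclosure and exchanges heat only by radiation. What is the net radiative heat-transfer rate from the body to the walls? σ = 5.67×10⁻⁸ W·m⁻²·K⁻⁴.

For a small grey body in a large enclosure: P_net = εσA(T_body⁴ − T_wall⁴).
A = 4πr² = 9.161×10⁻⁵ m²; T_body⁴ − T_wall⁴ = 9.111×10¹¹ − 2.241×10¹¹ = 6.871×10¹¹ K⁴.
|P_net| = 0.26·5.67×10⁻⁸·9.161×10⁻⁵·6.871×10¹¹.

P_net ≈ 0.928 W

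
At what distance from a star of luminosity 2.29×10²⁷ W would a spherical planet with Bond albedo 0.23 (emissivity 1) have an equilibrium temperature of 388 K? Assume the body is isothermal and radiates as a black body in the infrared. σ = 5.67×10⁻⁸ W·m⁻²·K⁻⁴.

For an isothermal black-emitting sphere, (1−a)S·πr² = σ·4πr²·T⁴ ⇒ S = 4σT⁴/(1−a).
S = 4·5.67×10⁻⁸·(388)⁴/0.770 = 6675 W/m².
Flux falls as S = L/(4πd²), so d = √(L/(4πS)) = √(2.29×10²⁷/(4π·6675)).

d ≈ 1.65×10¹¹ m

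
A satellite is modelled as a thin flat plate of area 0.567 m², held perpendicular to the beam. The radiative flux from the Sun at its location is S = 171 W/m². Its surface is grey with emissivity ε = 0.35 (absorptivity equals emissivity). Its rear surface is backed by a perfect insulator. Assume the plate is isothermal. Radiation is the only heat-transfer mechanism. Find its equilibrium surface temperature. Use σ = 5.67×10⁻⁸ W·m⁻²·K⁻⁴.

T ≈ 234 K

At equilibrium, absorbed power = emitted power.
Absorbing cross-section = A = 0.5670 m²; emitting surface = A = 0.5670 m² (ratio 1).
εS·A_cross = εσ·A_surf·T⁴  ⇒  T⁴ = S/(1σ)   (ε cancels).
T⁴ = 171/(1·5.67×10⁻⁸) = 3.016×10⁹ K⁴.
T = (3.016×10⁹)^(1/4).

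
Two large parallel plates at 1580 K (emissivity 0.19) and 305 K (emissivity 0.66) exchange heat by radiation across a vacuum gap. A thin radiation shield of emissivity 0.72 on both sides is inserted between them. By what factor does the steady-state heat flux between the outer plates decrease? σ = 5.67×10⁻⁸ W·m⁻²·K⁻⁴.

Without shield: q₀ = σΔ(T⁴)/(1/ε₁+1/ε₂−1) with denominator 5.778.
With shield the two gaps are in series; the resistances add: (1/ε₁+1/ε_s−1)+(1/ε_s+1/ε₂−1) = 5.652+1.904 = 7.556.
Heat-flux ratio q₀/q = 7.556/5.778.

factor ≈ 1.31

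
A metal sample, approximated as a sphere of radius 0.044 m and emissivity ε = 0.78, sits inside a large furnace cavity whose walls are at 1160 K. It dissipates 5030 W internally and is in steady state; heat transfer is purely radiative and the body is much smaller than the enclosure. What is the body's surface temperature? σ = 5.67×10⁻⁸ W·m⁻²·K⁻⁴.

T ≈ 1600 K

For a small grey body in a large enclosure, net radiated power = εσA(T⁴ − T_w⁴).
Steady state: P = εσA(T⁴ − T_w⁴) with A = 4πr² = 0.02433 m².
T⁴ = P/(εσA) + T_w⁴ = 5030/(0.78·5.67×10⁻⁸·0.02433) + (1160)⁴
    = 4.675×10¹² + 1.811×10¹² = 6.486×10¹² K⁴.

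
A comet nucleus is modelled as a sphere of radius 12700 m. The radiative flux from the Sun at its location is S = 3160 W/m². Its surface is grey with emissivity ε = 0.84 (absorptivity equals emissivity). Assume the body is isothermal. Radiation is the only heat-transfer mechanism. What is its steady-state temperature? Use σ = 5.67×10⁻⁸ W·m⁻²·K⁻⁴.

T ≈ 344 K

At equilibrium, absorbed power = emitted power.
Absorbing cross-section = πr² = 5.067×10⁸ m²; emitting surface = 4πr² = 2.027×10⁹ m² (ratio 4).
εS·A_cross = εσ·A_surf·T⁴  ⇒  T⁴ = S/(4σ)   (ε cancels).
T⁴ = 3160/(4·5.67×10⁻⁸) = 1.393×10¹⁰ K⁴.
T = (1.393×10¹⁰)^(1/4).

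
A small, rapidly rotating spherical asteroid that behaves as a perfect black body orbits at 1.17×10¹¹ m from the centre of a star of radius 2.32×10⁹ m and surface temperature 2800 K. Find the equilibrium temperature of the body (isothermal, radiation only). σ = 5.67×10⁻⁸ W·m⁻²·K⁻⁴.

The star's surface emits σT_*⁴; at distance d the flux is S = σT_*⁴(R_*/d)².
S = 5.67×10⁻⁸·(2800)⁴·(2.32×10⁹/1.17×10¹¹)² = 1370 W/m².
For an isothermal sphere T⁴ = (1−a)S/(4σ) = 6.042×10⁹ K⁴.

T ≈ 279 K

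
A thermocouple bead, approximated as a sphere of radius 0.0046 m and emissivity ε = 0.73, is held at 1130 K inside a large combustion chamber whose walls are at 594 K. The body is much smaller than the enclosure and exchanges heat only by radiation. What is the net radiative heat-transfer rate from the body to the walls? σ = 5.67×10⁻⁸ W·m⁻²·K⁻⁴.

P_net ≈ 16.6 W

For a small grey body in a large enclosure: P_net = εσA(T_body⁴ − T_wall⁴).
A = 4πr² = 2.659×10⁻⁴ m²; T_body⁴ − T_wall⁴ = 1.630×10¹² − 1.245×10¹¹ = 1.506×10¹² K⁴.
|P_net| = 0.73·5.67×10⁻⁸·2.659×10⁻⁴·1.506×10¹².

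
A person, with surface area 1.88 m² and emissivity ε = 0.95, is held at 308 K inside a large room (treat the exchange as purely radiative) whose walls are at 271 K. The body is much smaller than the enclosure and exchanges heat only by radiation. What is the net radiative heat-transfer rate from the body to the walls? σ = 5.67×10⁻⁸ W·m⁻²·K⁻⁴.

P_net ≈ 365 W

For a small grey body in a large enclosure: P_net = εσA(T_body⁴ − T_wall⁴).
A = 1.88 m²; T_body⁴ − T_wall⁴ = 8.999×10⁹ − 5.394×10⁹ = 3.606×10⁹ K⁴.
|P_net| = 0.95·5.67×10⁻⁸·1.880·3.606×10⁹.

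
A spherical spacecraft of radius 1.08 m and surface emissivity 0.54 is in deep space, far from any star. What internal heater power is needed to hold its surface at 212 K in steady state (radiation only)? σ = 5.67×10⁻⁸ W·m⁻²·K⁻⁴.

P ≈ 907 W

P = εσ·4πr²·T⁴.
4πr² = 14.66 m²; T⁴ = 2.020×10⁹ K⁴.
P = 0.54·5.67×10⁻⁸·14.66·2.020×10⁹.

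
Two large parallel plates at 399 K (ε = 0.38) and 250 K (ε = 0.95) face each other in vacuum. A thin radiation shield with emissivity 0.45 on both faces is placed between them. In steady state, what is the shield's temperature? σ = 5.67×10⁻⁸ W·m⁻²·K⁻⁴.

In steady state the net flux on the hot side equals that on the cold side.
σ(T₁⁴−T_s⁴)/D₁ = σ(T_s⁴−T₂⁴)/D₂, with D₁ = 1/ε₁+1/ε_s−1 = 3.854, D₂ = 1/ε_s+1/ε₂−1 = 2.275.
Solve for T_s⁴: T_s⁴ = (D₂·T₁⁴ + D₁·T₂⁴)/(D₁+D₂) = 1.186×10¹⁰ K⁴.

T_s ≈ 330 K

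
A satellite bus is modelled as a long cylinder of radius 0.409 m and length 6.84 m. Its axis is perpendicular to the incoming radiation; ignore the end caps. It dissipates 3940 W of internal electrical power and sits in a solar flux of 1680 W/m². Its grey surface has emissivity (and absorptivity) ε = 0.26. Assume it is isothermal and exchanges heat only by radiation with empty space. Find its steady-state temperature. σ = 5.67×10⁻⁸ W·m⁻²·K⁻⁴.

At steady state, absorbed solar power + internal power = radiated power.
Absorbed: α·S·A_cross = 0.26·1680·5.595 = 2444 W (cross-section 2rL).
Total input = 2444 + 3940 = 6384 W.
Radiated: εσ·A_surf·T⁴ with A_surf = 2πrL = 17.58 m².
T⁴ = 6384/(0.26·5.67×10⁻⁸·17.58) = 2.464×10¹⁰ K⁴.

T ≈ 396 K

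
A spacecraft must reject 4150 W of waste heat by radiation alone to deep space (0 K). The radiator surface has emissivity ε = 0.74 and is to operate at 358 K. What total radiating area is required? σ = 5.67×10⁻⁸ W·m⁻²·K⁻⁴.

A ≈ 6.02 m²

P = εσA T⁴ ⇒ A = P/(εσT⁴).
T⁴ = 1.643×10¹⁰ K⁴.
A = 4150/(0.74 × 5.67×10⁻⁸ × 1.643×10¹⁰).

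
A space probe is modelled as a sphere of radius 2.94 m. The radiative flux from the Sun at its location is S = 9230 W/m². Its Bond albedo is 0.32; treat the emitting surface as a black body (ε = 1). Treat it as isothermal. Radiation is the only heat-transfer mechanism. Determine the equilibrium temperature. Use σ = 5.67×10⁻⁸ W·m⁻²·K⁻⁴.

At equilibrium, absorbed power = emitted power.
Absorbing cross-section = πr² = 27.15 m²; emitting surface = 4πr² = 108.6 m² (ratio 4).
(1−a)S·A_cross = εσ·A_surf·T⁴  ⇒  T⁴ = (1−a)S/(4σ).
T⁴ = 0.680·9230/(4·5.67×10⁻⁸) = 2.767×10¹⁰ K⁴.
T = (2.767×10¹⁰)^(1/4).

T ≈ 408 K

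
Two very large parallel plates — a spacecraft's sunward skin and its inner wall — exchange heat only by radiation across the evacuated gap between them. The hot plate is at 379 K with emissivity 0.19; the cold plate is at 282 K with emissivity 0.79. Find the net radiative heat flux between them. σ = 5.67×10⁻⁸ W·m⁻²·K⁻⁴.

q ≈ 147 W/m²

For two infinite grey parallel plates, q = σ(T₁⁴ − T₂⁴)/(1/ε₁ + 1/ε₂ − 1).
T₁⁴ − T₂⁴ = 2.063×10¹⁰ − 6.324×10⁹ = 1.431×10¹⁰ K⁴.
1/ε₁ + 1/ε₂ − 1 = 5.263 + 1.266 − 1 = 5.529.
q = 5.67×10⁻⁸ × 1.431×10¹⁰ / 5.529.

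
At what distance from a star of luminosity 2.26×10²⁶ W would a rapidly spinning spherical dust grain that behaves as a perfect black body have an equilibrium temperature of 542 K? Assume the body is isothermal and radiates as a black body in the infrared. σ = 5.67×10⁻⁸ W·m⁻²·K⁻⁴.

For an isothermal black-emitting sphere, (1−a)S·πr² = σ·4πr²·T⁴ ⇒ S = 4σT⁴/(1−a).
S = 4·5.67×10⁻⁸·(542)⁴/1.00 = 19570 W/m².
Flux falls as S = L/(4πd²), so d = √(L/(4πS)) = √(2.26×10²⁶/(4π·19570)).

d ≈ 3.03×10¹⁰ m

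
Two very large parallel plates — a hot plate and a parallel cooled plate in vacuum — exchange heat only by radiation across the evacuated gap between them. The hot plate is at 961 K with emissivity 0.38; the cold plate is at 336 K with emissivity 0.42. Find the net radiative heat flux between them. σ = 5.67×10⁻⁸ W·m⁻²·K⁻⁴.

For two infinite grey parallel plates, q = σ(T₁⁴ − T₂⁴)/(1/ε₁ + 1/ε₂ − 1).
T₁⁴ − T₂⁴ = 8.529×10¹¹ − 1.275×10¹⁰ = 8.401×10¹¹ K⁴.
1/ε₁ + 1/ε₂ − 1 = 2.632 + 2.381 − 1 = 4.013.
q = 5.67×10⁻⁸ × 8.401×10¹¹ / 4.013.

q ≈ 11900 W/m²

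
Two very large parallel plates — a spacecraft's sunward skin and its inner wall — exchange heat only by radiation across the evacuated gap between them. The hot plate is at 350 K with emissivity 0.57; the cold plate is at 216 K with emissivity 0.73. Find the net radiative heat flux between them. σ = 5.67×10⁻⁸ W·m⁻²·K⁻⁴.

q ≈ 342 W/m²

For two infinite grey parallel plates, q = σ(T₁⁴ − T₂⁴)/(1/ε₁ + 1/ε₂ − 1).
T₁⁴ − T₂⁴ = 1.501×10¹⁰ − 2.177×10⁹ = 1.283×10¹⁰ K⁴.
1/ε₁ + 1/ε₂ − 1 = 1.754 + 1.370 − 1 = 2.124.
q = 5.67×10⁻⁸ × 1.283×10¹⁰ / 2.124.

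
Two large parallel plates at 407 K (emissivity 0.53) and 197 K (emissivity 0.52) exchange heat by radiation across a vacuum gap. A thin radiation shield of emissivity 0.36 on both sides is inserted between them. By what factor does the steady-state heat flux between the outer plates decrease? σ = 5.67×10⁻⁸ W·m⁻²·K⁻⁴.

factor ≈ 2.62

Without shield: q₀ = σΔ(T⁴)/(1/ε₁+1/ε₂−1) with denominator 2.810.
With shield the two gaps are in series; the resistances add: (1/ε₁+1/ε_s−1)+(1/ε_s+1/ε₂−1) = 3.665+3.701 = 7.365.
Heat-flux ratio q₀/q = 7.365/2.810.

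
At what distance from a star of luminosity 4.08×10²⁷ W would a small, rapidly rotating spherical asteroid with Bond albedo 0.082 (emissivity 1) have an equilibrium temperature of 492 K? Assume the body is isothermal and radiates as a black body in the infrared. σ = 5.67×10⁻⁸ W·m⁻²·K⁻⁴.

For an isothermal black-emitting sphere, (1−a)S·πr² = σ·4πr²·T⁴ ⇒ S = 4σT⁴/(1−a).
S = 4·5.67×10⁻⁸·(492)⁴/0.918 = 14480 W/m².
Flux falls as S = L/(4πd²), so d = √(L/(4πS)) = √(4.08×10²⁷/(4π·14480)).

d ≈ 1.50×10¹¹ m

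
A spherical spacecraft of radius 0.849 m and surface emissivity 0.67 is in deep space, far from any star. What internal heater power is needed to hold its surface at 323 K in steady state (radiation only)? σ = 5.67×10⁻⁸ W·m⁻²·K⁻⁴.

P ≈ 3750 W

P = εσ·4πr²·T⁴.
4πr² = 9.058 m²; T⁴ = 1.088×10¹⁰ K⁴.
P = 0.67·5.67×10⁻⁸·9.058·1.088×10¹⁰.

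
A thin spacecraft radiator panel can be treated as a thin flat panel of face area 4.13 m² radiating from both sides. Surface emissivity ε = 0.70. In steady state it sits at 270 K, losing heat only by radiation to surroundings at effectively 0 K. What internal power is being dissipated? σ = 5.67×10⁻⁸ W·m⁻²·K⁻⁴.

P ≈ 1740 W

Steady state: P = εσA T⁴.
A = 2·4.13 = 8.260 m²; T⁴ = (270)⁴ = 5.314×10⁹ K⁴.
P = 0.70 × 5.67×10⁻⁸ × 8.260 × 5.314×10⁹.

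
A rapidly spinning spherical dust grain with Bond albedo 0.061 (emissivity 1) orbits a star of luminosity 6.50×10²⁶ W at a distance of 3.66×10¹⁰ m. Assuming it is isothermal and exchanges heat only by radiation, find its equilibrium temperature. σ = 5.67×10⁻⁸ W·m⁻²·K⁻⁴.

T ≈ 632 K

First find the stellar flux at distance d: S = L/(4πd²) = 6.50×10²⁶/(4π·(3.66×10¹⁰)²) = 38610 W/m².
For an isothermal sphere, absorbed (1−a)S·πr² = emitted σ·4πr²·T⁴, so T⁴ = (1−a)S/(4σ).
T⁴ = 0.939·38610/(4·5.67×10⁻⁸) = 1.599×10¹¹ K⁴.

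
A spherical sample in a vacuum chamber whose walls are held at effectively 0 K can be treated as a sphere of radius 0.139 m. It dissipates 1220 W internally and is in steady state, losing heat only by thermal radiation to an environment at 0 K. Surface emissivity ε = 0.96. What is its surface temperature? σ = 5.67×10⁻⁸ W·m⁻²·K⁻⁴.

T ≈ 551 K

Steady state: internal power = radiated power, P = εσA T⁴.
Radiating area A = 4πr² = 0.2428 m².
T⁴ = P/(εσA) = 1220/(0.96·5.67×10⁻⁸·0.2428) = 9.231×10¹⁰ K⁴.
T = (9.231×10¹⁰)^(1/4).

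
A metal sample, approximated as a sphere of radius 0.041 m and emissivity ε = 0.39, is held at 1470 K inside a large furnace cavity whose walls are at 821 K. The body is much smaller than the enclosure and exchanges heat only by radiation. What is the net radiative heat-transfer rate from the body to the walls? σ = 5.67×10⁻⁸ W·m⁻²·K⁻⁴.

For a small grey body in a large enclosure: P_net = εσA(T_body⁴ − T_wall⁴).
A = 4πr² = 0.02112 m²; T_body⁴ − T_wall⁴ = 4.669×10¹² − 4.543×10¹¹ = 4.215×10¹² K⁴.
|P_net| = 0.39·5.67×10⁻⁸·0.02112·4.215×10¹².

P_net ≈ 1970 W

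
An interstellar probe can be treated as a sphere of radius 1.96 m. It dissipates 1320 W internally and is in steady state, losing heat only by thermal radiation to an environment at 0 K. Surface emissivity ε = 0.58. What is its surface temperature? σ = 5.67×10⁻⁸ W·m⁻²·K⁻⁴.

Steady state: internal power = radiated power, P = εσA T⁴.
Radiating area A = 4πr² = 48.27 m².
T⁴ = P/(εσA) = 1320/(0.58·5.67×10⁻⁸·48.27) = 8.315×10⁸ K⁴.
T = (8.315×10⁸)^(1/4).

T ≈ 170 K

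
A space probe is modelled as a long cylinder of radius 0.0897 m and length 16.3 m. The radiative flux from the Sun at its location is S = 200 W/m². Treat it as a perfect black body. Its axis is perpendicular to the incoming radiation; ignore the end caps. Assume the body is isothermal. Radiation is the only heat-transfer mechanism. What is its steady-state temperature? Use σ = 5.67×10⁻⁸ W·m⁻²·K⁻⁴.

At equilibrium, absorbed power = emitted power.
Absorbing cross-section = 2rL = 2.924 m²; emitting surface = 2πrL = 9.187 m² (ratio π).
S·A_cross = εσ·A_surf·T⁴  ⇒  T⁴ = S/(πσ).
T⁴ = 1.00·200/(π·5.67×10⁻⁸) = 1.123×10⁹ K⁴.
T = (1.123×10⁹)^(1/4).

T ≈ 183 K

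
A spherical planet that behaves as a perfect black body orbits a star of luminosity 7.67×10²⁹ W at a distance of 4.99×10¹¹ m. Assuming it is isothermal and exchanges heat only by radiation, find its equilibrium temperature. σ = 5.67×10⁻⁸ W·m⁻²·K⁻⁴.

T ≈ 1020 K

First find the stellar flux at distance d: S = L/(4πd²) = 7.67×10²⁹/(4π·(4.99×10¹¹)²) = 2.451×10⁵ W/m².
For an isothermal sphere, absorbed (1−a)S·πr² = emitted σ·4πr²·T⁴, so T⁴ = (1−a)S/(4σ).
T⁴ = 1.00·2.451×10⁵/(4·5.67×10⁻⁸) = 1.081×10¹² K⁴.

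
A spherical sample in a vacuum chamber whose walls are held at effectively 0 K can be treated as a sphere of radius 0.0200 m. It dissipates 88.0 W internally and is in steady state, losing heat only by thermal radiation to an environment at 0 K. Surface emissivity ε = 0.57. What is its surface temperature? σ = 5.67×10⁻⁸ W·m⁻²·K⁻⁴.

T ≈ 858 K

Steady state: internal power = radiated power, P = εσA T⁴.
Radiating area A = 4πr² = 0.005027 m².
T⁴ = P/(εσA) = 88.0/(0.57·5.67×10⁻⁸·0.005027) = 5.417×10¹¹ K⁴.
T = (5.417×10¹¹)^(1/4).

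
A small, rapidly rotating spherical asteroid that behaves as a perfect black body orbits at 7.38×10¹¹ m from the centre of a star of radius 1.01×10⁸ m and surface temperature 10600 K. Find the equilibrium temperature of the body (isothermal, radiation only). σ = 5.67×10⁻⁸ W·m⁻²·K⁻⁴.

The star's surface emits σT_*⁴; at distance d the flux is S = σT_*⁴(R_*/d)².
S = 5.67×10⁻⁸·(10600)⁴·(1.01×10⁸/7.38×10¹¹)² = 13.41 W/m².
For an isothermal sphere T⁴ = (1−a)S/(4σ) = 5.911×10⁷ K⁴.

T ≈ 87.7 K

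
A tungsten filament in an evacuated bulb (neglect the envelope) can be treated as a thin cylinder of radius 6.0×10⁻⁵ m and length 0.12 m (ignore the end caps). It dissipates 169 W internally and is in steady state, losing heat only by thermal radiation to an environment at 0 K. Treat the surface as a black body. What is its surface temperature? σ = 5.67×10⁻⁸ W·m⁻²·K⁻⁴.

T ≈ 2850 K

Steady state: internal power = radiated power, P = εσA T⁴.
Radiating area A = 2πrL = 4.524×10⁻⁵ m².
T⁴ = P/(εσA) = 169/(1.0·5.67×10⁻⁸·4.524×10⁻⁵) = 6.589×10¹³ K⁴.
T = (6.589×10¹³)^(1/4).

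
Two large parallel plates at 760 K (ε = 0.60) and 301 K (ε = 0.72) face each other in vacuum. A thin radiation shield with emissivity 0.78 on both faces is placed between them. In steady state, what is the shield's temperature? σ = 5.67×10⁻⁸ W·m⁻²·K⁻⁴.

In steady state the net flux on the hot side equals that on the cold side.
σ(T₁⁴−T_s⁴)/D₁ = σ(T_s⁴−T₂⁴)/D₂, with D₁ = 1/ε₁+1/ε_s−1 = 1.949, D₂ = 1/ε_s+1/ε₂−1 = 1.671.
Solve for T_s⁴: T_s⁴ = (D₂·T₁⁴ + D₁·T₂⁴)/(D₁+D₂) = 1.584×10¹¹ K⁴.

T_s ≈ 631 K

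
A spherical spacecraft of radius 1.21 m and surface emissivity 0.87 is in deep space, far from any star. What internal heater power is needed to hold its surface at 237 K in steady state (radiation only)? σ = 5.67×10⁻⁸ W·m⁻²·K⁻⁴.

P ≈ 2860 W

P = εσ·4πr²·T⁴.
4πr² = 18.40 m²; T⁴ = 3.155×10⁹ K⁴.
P = 0.87·5.67×10⁻⁸·18.40·3.155×10⁹.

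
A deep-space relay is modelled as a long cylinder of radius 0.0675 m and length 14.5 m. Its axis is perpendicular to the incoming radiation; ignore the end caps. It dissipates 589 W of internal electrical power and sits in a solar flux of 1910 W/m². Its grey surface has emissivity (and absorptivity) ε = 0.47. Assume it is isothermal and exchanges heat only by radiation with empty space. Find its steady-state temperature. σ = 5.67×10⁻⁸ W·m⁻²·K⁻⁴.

At steady state, absorbed solar power + internal power = radiated power.
Absorbed: α·S·A_cross = 0.47·1910·1.958 = 1757 W (cross-section 2rL).
Total input = 1757 + 589 = 2346 W.
Radiated: εσ·A_surf·T⁴ with A_surf = 2πrL = 6.150 m².
T⁴ = 2346/(0.47·5.67×10⁻⁸·6.150) = 1.432×10¹⁰ K⁴.

T ≈ 346 K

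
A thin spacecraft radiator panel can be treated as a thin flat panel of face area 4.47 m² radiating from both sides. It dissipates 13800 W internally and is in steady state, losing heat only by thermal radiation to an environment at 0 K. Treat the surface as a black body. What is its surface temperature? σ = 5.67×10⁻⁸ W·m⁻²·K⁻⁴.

Steady state: internal power = radiated power, P = εσA T⁴.
Radiating area A = 2·4.47 = 8.940 m².
T⁴ = P/(εσA) = 13800/(1.0·5.67×10⁻⁸·8.940) = 2.722×10¹⁰ K⁴.
T = (2.722×10¹⁰)^(1/4).

T ≈ 406 K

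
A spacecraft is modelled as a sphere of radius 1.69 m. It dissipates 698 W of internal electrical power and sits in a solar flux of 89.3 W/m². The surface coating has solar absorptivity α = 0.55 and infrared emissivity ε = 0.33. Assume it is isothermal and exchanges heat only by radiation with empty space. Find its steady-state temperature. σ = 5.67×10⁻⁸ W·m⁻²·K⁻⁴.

T ≈ 203 K

At steady state, absorbed solar power + internal power = radiated power.
Absorbed: α·S·A_cross = 0.55·89.3·8.973 = 440.7 W (cross-section πr²).
Total input = 440.7 + 698 = 1139 W.
Radiated: εσ·A_surf·T⁴ with A_surf = 4πr² = 35.89 m².
T⁴ = 1139/(0.33·5.67×10⁻⁸·35.89) = 1.696×10⁹ K⁴.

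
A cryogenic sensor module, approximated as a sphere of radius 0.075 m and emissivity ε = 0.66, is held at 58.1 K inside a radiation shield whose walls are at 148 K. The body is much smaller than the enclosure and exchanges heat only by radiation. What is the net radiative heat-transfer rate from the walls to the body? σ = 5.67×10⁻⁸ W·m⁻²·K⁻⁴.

For a small grey body in a large enclosure: P_net = εσA(T_body⁴ − T_wall⁴).
A = 4πr² = 0.07069 m²; T_body⁴ − T_wall⁴ = 1.139×10⁷ − 4.798×10⁸ = -4.684×10⁸ K⁴.
|P_net| = 0.66·5.67×10⁻⁸·0.07069·4.684×10⁸.

P_net ≈ 1.24 W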